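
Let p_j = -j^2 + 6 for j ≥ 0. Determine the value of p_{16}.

-250

p_{16} = -1·16^2 + 6 = -250.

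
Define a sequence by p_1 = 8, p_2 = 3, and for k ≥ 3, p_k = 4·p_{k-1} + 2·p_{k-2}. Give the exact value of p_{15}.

Compute successive terms:
p_3 = 28; p_4 = 118; p_5 = 528; …; p_{12} = 18221408; p_{13} = 81075968; p_{14} = 360746688; p_{15} = 1605138688.

1605138688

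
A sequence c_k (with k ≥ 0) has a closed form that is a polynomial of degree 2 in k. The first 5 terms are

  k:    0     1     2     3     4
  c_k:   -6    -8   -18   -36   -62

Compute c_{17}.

-1128

1st diffs: -2, -10, -18, -26.
2nd diffs: -8, -8, -8 (constant).
Newton forward-difference form: c_k = -6 + (-2)·C(k,1) + (-8)·C(k,2).
At k = 17: k = 17, so c_{17} = -6 - 34 - 1088 = -1128.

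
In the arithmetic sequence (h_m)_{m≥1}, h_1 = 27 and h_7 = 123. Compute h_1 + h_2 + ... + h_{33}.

Common difference d = (123 - 27) / (7 - 1) = 16.
h_m = 27 + (m - 1)·16.
h_{33} = 539; S = 33·(27 + 539)/2 = 9339.

9339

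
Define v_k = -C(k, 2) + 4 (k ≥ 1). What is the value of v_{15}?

-101

C(15, 2) = 105, so v_{15} = -101.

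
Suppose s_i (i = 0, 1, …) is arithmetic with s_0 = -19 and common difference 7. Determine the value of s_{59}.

394

s_i = -19 + (i - 0)·7.
s_{59} = -19 + 59·7 = 394.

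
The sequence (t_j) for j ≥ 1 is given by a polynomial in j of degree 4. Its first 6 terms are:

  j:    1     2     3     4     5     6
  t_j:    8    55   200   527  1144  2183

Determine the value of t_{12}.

1st diffs: 47, 145, 327, 617, 1039.
2nd diffs: 98, 182, 290, 422.
3rd diffs: 84, 108, 132.
4th diffs: 24, 24 (constant).
Newton forward-difference form: t_j = 8 + 47·C(j-1,1) + 98·C(j-1,2) + 84·C(j-1,3) + 24·C(j-1,4).
At j = 12: j-1 = 11, so t_{12} = 8 + 517 + 5390 + 13860 + 7920 = 27695.

27695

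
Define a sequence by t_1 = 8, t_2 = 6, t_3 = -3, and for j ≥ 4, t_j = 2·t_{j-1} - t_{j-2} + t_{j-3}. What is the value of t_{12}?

13

Applying the relation repeatedly:
t_4 = -4, t_5 = 1, t_6 = 3, t_7 = 1, t_8 = 0, t_9 = 2, t_{10} = 5, t_{11} = 8, t_{12} = 13.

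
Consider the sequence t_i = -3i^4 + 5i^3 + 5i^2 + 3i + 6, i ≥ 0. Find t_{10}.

-24464

t_{10} = -3·10^4 + 5·10^3 + 5·10^2 + 3·10 + 6 = -24464.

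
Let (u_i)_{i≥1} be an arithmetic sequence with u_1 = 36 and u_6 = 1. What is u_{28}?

Common difference d = (1 - 36) / (6 - 1) = -7.
u_i = 36 + (i - 1)·(-7).
u_{28} = 36 + 27·(-7) = -153.

-153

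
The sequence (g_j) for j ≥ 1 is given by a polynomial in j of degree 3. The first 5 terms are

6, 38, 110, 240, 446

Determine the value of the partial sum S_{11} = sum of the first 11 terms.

1st diffs: 32, 72, 130, 206.
2nd diffs: 40, 58, 76.
3rd diffs: 18, 18 (constant).
So g_j = 3j^3 + 2j^2 + 5j - 4.
Continuing: …, 746, 1158, 1700, 2390, …, g_{11} = 4286.
Summing j = 1..11 (11 terms) gives 14366.

14366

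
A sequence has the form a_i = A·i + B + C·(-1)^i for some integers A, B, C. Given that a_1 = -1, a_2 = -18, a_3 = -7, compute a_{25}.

-73

At i = 1, 2, 3: A + B - C = -1; 2A + B + C = -18; 3A + B - C = -7.
Subtracting the first from the second: A + 2C = -17.
Subtracting the second from the third: A - 2C = 11.
Solving: C = -7, A = -3, then B = -5.
Hence a_{25} = -3·25 + (-5) + (-7)·(-1) = -73.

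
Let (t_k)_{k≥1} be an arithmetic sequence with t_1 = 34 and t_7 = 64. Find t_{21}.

Common difference d = (64 - 34) / (7 - 1) = 5.
t_k = 34 + (k - 1)·5.
t_{21} = 34 + 20·5 = 134.

134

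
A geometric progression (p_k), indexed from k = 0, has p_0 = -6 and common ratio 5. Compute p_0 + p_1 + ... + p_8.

-2929686

p_k = (-6)·5^(k-0).
S = (-6)·(5^9 - 1)/(5 - 1) = (-6)·(1953125 - 1)/(4) = -2929686.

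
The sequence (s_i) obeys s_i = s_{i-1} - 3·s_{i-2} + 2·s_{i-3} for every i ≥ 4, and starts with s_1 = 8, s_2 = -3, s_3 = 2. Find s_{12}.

Applying the relation repeatedly:
s_4 = 27  s_5 = 15  s_6 = -62  s_7 = -53  s_8 = 163  s_9 = 198  s_{10} = -397  s_{11} = -665  s_{12} = 922.

922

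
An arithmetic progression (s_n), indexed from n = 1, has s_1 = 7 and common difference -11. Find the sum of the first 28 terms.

-3962

s_n = 7 + (n - 1)·(-11).
s_{28} = -290; S = 28·(7 + (-290))/2 = -3962.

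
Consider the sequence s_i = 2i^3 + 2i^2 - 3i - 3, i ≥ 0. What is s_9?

1590

s_9 = 2·9^3 + 2·9^2 - 3·9 - 3 = 1590.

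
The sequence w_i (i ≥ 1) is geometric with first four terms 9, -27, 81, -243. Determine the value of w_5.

729

Common ratio r = -3.
w_i = 9·(-3)^(i-1).
w_5 = 9·(-3)^4 = 729.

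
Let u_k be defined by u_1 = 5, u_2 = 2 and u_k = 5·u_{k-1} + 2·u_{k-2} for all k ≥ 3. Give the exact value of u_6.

3008

u_3 = 20;  u_4 = 104;  u_5 = 560;  u_6 = 3008.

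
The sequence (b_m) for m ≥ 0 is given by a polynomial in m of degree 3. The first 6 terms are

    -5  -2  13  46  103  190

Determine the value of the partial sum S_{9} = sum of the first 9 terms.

1st diffs: 3, 15, 33, 57, 87.
2nd diffs: 12, 18, 24, 30.
3rd diffs: 6, 6, 6 (constant).
So b_m = m^3 + 3m^2 - m - 5.
Continuing: 313, 478, 691.
Summing m = 0..8 (9 terms) gives 1827.

1827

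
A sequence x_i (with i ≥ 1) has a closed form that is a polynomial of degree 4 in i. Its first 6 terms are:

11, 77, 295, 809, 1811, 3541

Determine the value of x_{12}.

1st diffs: 66, 218, 514, 1002, 1730.
2nd diffs: 152, 296, 488, 728.
3rd diffs: 144, 192, 240.
4th diffs: 48, 48 (constant).
Newton forward-difference form: x_i = 11 + 66·C(i-1,1) + 152·C(i-1,2) + 144·C(i-1,3) + 48·C(i-1,4).
At i = 12: i-1 = 11, so x_{12} = 11 + 726 + 8360 + 23760 + 15840 = 48697.

48697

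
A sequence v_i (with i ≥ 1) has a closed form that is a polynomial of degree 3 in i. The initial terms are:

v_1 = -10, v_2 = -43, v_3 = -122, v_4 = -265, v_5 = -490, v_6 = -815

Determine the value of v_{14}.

1st diffs: -33, -79, -143, -225, -325.
2nd diffs: -46, -64, -82, -100.
3rd diffs: -18, -18, -18 (constant).
Newton forward-difference form: v_i = -10 + (-33)·C(i-1,1) + (-46)·C(i-1,2) + (-18)·C(i-1,3).
At i = 14: i-1 = 13, so v_{14} = -10 - 429 - 3588 - 5148 = -9175.

-9175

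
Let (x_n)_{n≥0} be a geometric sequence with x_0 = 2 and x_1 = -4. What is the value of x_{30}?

2147483648

Common ratio r = -2.
x_n = 2·(-2)^(n-0).
x_{30} = 2·(-2)^30 = 2147483648.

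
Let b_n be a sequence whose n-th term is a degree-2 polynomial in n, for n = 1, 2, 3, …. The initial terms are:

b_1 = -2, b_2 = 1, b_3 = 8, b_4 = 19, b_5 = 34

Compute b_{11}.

208

1st diffs: 3, 7, 11, 15.
2nd diffs: 4, 4, 4 (constant).
Newton forward-difference form: b_n = -2 + 3·C(n-1,1) + 4·C(n-1,2).
At n = 11: n-1 = 10, so b_{11} = -2 + 30 + 180 = 208.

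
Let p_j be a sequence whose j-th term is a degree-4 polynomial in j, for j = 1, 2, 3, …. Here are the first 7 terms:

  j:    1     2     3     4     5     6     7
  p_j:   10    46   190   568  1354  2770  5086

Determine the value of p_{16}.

1st diffs: 36, 144, 378, 786, 1416, 2316.
2nd diffs: 108, 234, 408, 630, 900.
3rd diffs: 126, 174, 222, 270.
4th diffs: 48, 48, 48 (constant).
Newton forward-difference form: p_j = 10 + 36·C(j-1,1) + 108·C(j-1,2) + 126·C(j-1,3) + 48·C(j-1,4).
At j = 16: j-1 = 15, so p_{16} = 10 + 540 + 11340 + 57330 + 65520 = 134740.

134740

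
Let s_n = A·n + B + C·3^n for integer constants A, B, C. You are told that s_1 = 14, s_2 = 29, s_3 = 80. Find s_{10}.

Plug in n = 1, 2, 3: A + B + 3C = 14; 2A + B + 9C = 29; 3A + B + 27C = 80.
Subtracting the first from the second: A + 6C = 15.
Subtracting the second from the third: A + 18C = 51.
Solving: C = 3, A = -3, then B = 8.
So s_n = -3·n + 8 + 3·3^n; at n=10 this is 177125.

177125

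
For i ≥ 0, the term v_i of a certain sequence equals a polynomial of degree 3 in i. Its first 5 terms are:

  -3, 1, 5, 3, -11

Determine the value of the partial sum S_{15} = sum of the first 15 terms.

-7815

1st diffs: 4, 4, -2, -14.
2nd diffs: 0, -6, -12.
3rd diffs: -6, -6 (constant).
Newton forward-difference form: v_i = -3 + 4·C(i,1) + (-6)·C(i,3).
Continuing: …, -43, -99, -185, -307, …, v_{14} = -2131.
Summing i = 0..14 (15 terms) gives -7815.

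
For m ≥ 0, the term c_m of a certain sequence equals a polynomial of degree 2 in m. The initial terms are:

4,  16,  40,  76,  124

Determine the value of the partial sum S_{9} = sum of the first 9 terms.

1st diffs: 12, 24, 36, 48.
2nd diffs: 12, 12, 12 (constant).
Newton forward-difference form: c_m = 4 + 12·C(m,1) + 12·C(m,2).
Continuing: 184, 256, 340, 436.
Summing m = 0..8 (9 terms) gives 1476.

1476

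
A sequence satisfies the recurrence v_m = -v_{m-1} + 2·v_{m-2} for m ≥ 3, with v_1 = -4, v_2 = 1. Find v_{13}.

Iterate the recurrence:
v_3 = -9;  v_4 = 11;  v_5 = -29;  …;  v_{10} = 851;  v_{11} = -1709;  v_{12} = 3411;  v_{13} = -6829.
(Characteristic roots are 1 and -2.)

-6829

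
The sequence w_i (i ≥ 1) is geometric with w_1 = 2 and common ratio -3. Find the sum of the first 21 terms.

w_i = 2·(-3)^(i-1).
S = 2·((-3)^21 - 1)/(-3 - 1) = 2·(-10460353203 - 1)/(-4) = 5230176602.

5230176602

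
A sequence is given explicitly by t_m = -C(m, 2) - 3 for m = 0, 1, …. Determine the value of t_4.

-9

C(4, 2) = 6, so t_4 = -9.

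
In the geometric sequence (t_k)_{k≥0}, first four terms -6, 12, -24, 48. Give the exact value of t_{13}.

Common ratio r = -2.
t_k = (-6)·(-2)^(k-0).
t_{13} = (-6)·(-2)^13 = 49152.

49152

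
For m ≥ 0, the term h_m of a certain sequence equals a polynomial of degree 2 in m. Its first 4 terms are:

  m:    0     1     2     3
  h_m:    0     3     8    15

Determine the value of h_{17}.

1st diffs: 3, 5, 7.
2nd diffs: 2, 2 (constant).
Newton forward-difference form: h_m = 3·C(m,1) + 2·C(m,2).
At m = 17: m = 17, so h_{17} = 51 + 272 = 323.

323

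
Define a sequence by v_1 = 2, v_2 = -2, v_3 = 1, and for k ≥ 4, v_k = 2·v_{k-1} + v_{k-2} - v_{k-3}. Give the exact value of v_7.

-9

Applying the relation repeatedly:
v_4 = -2  v_5 = -1  v_6 = -5  v_7 = -9.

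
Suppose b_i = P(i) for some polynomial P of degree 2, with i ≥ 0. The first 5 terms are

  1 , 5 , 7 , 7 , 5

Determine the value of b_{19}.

-265

1st diffs: 4, 2, 0, -2.
2nd diffs: -2, -2, -2 (constant).
Newton forward-difference form: b_i = 1 + 4·C(i,1) + (-2)·C(i,2).
At i = 19: i = 19, so b_{19} = 1 + 76 - 342 = -265.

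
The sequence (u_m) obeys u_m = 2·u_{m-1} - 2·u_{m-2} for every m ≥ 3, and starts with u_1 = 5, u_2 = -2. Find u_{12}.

u_3 = -14; u_4 = -24; u_5 = -20; u_6 = 8; u_7 = 56; u_8 = 96; u_9 = 80; u_{10} = -32; u_{11} = -224; u_{12} = -384.

-384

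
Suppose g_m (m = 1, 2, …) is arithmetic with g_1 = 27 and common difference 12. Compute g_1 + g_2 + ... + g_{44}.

12540

g_m = 27 + (m - 1)·12.
g_{44} = 543; S = 44·(27 + 543)/2 = 12540.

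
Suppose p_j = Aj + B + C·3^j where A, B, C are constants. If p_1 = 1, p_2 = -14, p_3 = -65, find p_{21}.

Write the equations: A + B + 3C = 1; 2A + B + 9C = -14; 3A + B + 27C = -65.
Subtracting the first from the second: A + 6C = -15.
Subtracting the second from the third: A + 18C = -51.
Solving: C = -3, A = 3, then B = 7.
Hence p_{21} = 3·21 + 7 + (-3)·10460353203 = -31381059539.

-31381059539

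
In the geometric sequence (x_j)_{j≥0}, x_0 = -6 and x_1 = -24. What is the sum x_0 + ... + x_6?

-32766

Common ratio r = 4.
x_j = (-6)·4^(j-0).
S = (-6)·(4^7 - 1)/(4 - 1) = (-6)·(16384 - 1)/(3) = -32766.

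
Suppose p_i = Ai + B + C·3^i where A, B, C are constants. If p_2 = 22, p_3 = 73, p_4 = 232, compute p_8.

19660

Plug in i = 2, 3, 4: 2A + B + 9C = 22; 3A + B + 27C = 73; 4A + B + 81C = 232.
Subtracting the first from the second: A + 18C = 51.
Subtracting the second from the third: A + 54C = 159.
Solving: C = 3, A = -3, then B = 1.
Therefore p_8 = -24 + 1 + 3·6561 = 19660.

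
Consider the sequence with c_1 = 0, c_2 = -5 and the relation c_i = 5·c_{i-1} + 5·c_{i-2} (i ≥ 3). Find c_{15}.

Applying the relation repeatedly:
c_3 = -25;  c_4 = -150;  c_5 = -875;  …;  c_{12} = -206265625;  c_{13} = -1207500000;  c_{14} = -7068828125;  c_{15} = -41381640625.

-41381640625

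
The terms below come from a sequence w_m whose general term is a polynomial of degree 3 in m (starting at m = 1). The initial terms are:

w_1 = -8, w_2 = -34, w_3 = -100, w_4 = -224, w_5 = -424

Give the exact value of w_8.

1st diffs: -26, -66, -124, -200.
2nd diffs: -40, -58, -76.
3rd diffs: -18, -18 (constant).
Newton forward-difference form: w_m = -8 + (-26)·C(m-1,1) + (-40)·C(m-1,2) + (-18)·C(m-1,3).
At m = 8: m-1 = 7, so w_8 = -8 - 182 - 840 - 630 = -1660.

-1660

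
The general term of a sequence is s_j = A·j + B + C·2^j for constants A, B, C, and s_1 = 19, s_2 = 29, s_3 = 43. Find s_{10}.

2117

At j = 1, 2, 3: A + B + 2C = 19; 2A + B + 4C = 29; 3A + B + 8C = 43.
Subtracting the first from the second: A + 2C = 10.
Subtracting the second from the third: A + 4C = 14.
Solving: C = 2, A = 6, then B = 9.
Therefore s_{10} = 60 + 9 + 2·1024 = 2117.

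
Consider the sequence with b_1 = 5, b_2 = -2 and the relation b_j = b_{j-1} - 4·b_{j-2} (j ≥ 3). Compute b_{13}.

-19318

Step forward from the initial values:
b_3 = -22;  b_4 = -14;  b_5 = 74;  …;  b_{10} = 2722;  b_{11} = 2810;  b_{12} = -8078;  b_{13} = -19318.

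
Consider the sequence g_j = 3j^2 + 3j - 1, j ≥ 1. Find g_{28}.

g_{28} = 3·28^2 + 3·28 - 1 = 2435.

2435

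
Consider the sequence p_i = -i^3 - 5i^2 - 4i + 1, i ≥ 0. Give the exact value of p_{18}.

p_{18} = -1·18^3 - 5·18^2 - 4·18 + 1 = -7523.

-7523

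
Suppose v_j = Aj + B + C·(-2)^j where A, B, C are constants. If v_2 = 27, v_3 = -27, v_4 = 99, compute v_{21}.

-10485639

The three given values yield: 2A + B + 4C = 27; 3A + B - 8C = -27; 4A + B + 16C = 99.
Subtracting the first from the second: A - 12C = -54.
Subtracting the second from the third: A + 24C = 126.
Solving: C = 5, A = 6, then B = -5.
So v_j = 6·j + (-5) + 5·(-2)^j; at j=21 this is -10485639.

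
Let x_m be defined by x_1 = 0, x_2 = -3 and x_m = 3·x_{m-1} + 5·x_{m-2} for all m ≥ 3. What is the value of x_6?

Iterate the recurrence:
x_3 = -9, x_4 = -42, x_5 = -171, x_6 = -723.

-723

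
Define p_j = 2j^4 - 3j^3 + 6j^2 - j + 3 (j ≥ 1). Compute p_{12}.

p_{12} = 2·12^4 - 3·12^3 + 6·12^2 - 1·12 + 3 = 37143.

37143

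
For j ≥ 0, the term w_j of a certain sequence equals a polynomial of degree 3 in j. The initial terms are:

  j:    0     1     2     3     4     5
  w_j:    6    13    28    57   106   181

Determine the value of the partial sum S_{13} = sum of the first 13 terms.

1st diffs: 7, 15, 29, 49, 75.
2nd diffs: 8, 14, 20, 26.
3rd diffs: 6, 6, 6 (constant).
So w_j = j^3 + j^2 + 5j + 6.
Continuing: …, 288, 433, 622, 861, …, w_{12} = 1938.
Summing j = 0..12 (13 terms) gives 7202.

7202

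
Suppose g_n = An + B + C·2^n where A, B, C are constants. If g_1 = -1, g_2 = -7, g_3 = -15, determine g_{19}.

The three given values yield: A + B + 2C = -1; 2A + B + 4C = -7; 3A + B + 8C = -15.
Subtracting the first from the second: A + 2C = -6.
Subtracting the second from the third: A + 4C = -8.
Solving: C = -1, A = -4, then B = 5.
So g_n = -4·n + 5 + (-1)·2^n; at n=19 this is -524359.

-524359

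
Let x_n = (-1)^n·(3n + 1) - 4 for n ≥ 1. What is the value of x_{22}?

(-1)^22 = 1; 3n + 1 at n=22 is 67; so x_{22} = 63.

63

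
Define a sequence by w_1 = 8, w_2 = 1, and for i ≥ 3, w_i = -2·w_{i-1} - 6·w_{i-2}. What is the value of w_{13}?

Step forward from the initial values:
w_3 = -50, w_4 = 94, w_5 = 112, …, w_{10} = 5008, w_{11} = 57568, w_{12} = -145184, w_{13} = -55040.

-55040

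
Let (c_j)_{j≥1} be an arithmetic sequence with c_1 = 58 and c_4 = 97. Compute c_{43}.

604

Common difference d = (97 - 58) / (4 - 1) = 13.
c_j = 58 + (j - 1)·13.
c_{43} = 58 + 42·13 = 604.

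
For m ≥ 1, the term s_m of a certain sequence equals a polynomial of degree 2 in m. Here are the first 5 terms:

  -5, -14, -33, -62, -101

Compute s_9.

-357

1st diffs: -9, -19, -29, -39.
2nd diffs: -10, -10, -10 (constant).
Newton forward-difference form: s_m = -5 + (-9)·C(m-1,1) + (-10)·C(m-1,2).
At m = 9: m-1 = 8, so s_9 = -5 - 72 - 280 = -357.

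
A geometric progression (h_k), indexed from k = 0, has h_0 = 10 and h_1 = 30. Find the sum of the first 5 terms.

Common ratio r = 3.
h_k = 10·3^(k-0).
S = 10·(3^5 - 1)/(3 - 1) = 10·(243 - 1)/(2) = 1210.

1210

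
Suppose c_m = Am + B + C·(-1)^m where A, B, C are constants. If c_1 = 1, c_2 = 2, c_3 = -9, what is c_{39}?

At m = 1, 2, 3: A + B - C = 1; 2A + B + C = 2; 3A + B - C = -9.
Subtracting the first from the second: A + 2C = 1.
Subtracting the second from the third: A - 2C = -11.
Solving: C = 3, A = -5, then B = 9.
Hence c_{39} = -5·39 + 9 + 3·(-1) = -189.

-189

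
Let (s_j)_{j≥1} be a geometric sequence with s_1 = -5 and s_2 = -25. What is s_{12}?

-244140625

Common ratio r = 5.
s_j = (-5)·5^(j-1).
s_{12} = (-5)·5^11 = -244140625.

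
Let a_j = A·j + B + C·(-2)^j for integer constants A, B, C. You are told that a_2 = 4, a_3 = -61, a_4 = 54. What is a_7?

-681

The three given values yield: 2A + B + 4C = 4; 3A + B - 8C = -61; 4A + B + 16C = 54.
Subtracting the first from the second: A - 12C = -65.
Subtracting the second from the third: A + 24C = 115.
Solving: C = 5, A = -5, then B = -6.
Hence a_7 = -5·7 + (-6) + 5·(-128) = -681.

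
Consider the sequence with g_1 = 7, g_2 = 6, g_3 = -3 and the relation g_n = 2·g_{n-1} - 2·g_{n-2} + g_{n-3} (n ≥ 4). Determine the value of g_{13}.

7

Step forward from the initial values:
g_4 = -11  g_5 = -10  g_6 = -1  g_7 = 7  g_8 = 6  g_9 = -3  g_{10} = -11  g_{11} = -10  g_{12} = -1  g_{13} = 7.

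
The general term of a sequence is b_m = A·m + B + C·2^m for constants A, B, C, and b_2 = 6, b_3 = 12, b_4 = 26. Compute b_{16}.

131042

Plug in m = 2, 3, 4: 2A + B + 4C = 6; 3A + B + 8C = 12; 4A + B + 16C = 26.
Subtracting the first from the second: A + 4C = 6.
Subtracting the second from the third: A + 8C = 14.
Solving: C = 2, A = -2, then B = 2.
Hence b_{16} = -2·16 + 2 + 2·65536 = 131042.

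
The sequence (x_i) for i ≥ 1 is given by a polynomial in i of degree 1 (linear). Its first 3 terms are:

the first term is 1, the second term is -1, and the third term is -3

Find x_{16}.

-29

1st diffs: -2, -2 (constant).
So x_i = -2i + 3.
Evaluating at i = 16 gives x_{16} = -29.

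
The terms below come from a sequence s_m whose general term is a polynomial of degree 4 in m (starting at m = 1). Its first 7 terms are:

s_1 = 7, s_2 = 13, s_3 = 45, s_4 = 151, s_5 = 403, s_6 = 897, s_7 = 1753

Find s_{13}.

1st diffs: 6, 32, 106, 252, 494, 856.
2nd diffs: 26, 74, 146, 242, 362.
3rd diffs: 48, 72, 96, 120.
4th diffs: 24, 24, 24 (constant).
Newton forward-difference form: s_m = 7 + 6·C(m-1,1) + 26·C(m-1,2) + 48·C(m-1,3) + 24·C(m-1,4).
At m = 13: m-1 = 12, so s_{13} = 7 + 72 + 1716 + 10560 + 11880 = 24235.

24235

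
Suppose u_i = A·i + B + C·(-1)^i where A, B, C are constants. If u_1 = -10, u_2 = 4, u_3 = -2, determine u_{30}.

The three given values yield: A + B - C = -10; 2A + B + C = 4; 3A + B - C = -2.
Subtracting the first from the second: A + 2C = 14.
Subtracting the second from the third: A - 2C = -6.
Solving: C = 5, A = 4, then B = -9.
Therefore u_{30} = 120 + (-9) + 5·1 = 116.

116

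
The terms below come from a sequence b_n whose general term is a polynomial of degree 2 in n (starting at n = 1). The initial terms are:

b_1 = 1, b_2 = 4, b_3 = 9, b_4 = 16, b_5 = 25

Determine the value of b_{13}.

1st diffs: 3, 5, 7, 9.
2nd diffs: 2, 2, 2 (constant).
Newton forward-difference form: b_n = 1 + 3·C(n-1,1) + 2·C(n-1,2).
At n = 13: n-1 = 12, so b_{13} = 1 + 36 + 132 = 169.

169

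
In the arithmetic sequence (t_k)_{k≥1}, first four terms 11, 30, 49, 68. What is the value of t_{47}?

Common difference d = 19.
t_k = 11 + (k - 1)·19.
t_{47} = 11 + 46·19 = 885.

885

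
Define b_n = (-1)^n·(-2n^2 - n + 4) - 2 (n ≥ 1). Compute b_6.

-76

(-1)^6 = 1; -2n^2 - n + 4 at n=6 is -74; so b_6 = -76.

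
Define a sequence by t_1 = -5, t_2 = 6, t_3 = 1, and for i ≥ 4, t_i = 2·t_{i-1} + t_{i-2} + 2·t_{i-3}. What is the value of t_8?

118

Compute successive terms:
t_4 = -2;  t_5 = 9;  t_6 = 18;  t_7 = 41;  t_8 = 118.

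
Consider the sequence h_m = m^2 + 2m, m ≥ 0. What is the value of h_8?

80

h_8 = 1·8^2 + 2·8 = 80.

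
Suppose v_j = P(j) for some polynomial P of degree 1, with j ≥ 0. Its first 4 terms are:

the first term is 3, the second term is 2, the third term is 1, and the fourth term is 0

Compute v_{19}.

-16

1st diffs: -1, -1, -1 (constant).
So v_j = -j + 3.
Evaluating at j = 19 gives v_{19} = -16.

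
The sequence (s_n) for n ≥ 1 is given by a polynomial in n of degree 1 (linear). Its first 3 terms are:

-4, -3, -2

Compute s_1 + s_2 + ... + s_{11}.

11

1st diffs: 1, 1 (constant).
So s_n = n - 5.
Continuing: …, -1, 0, 1, 2, …, s_{11} = 6.
Summing n = 1..11 (11 terms) gives 11.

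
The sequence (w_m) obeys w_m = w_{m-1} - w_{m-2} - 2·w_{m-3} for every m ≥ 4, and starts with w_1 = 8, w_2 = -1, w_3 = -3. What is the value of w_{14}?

Applying the relation repeatedly:
w_4 = -18; w_5 = -13; w_6 = 11; …; w_{11} = -345; w_{12} = -129; w_{13} = 620; w_{14} = 1439.

1439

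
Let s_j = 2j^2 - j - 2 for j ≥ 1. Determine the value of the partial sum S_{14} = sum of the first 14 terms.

Over j = 1..14: Σj = 105, Σj² = 1015.
Total = (2)·1015 + (-1)·105 + (-2)·14 = 1897.

1897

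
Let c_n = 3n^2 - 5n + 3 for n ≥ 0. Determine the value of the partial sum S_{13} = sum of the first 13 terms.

Over n = 0..12: Σn = 78, Σn² = 650.
Total = (3)·650 + (-5)·78 + (3)·13 = 1599.

1599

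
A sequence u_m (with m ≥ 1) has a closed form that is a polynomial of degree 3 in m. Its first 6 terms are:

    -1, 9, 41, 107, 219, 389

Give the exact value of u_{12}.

1st diffs: 10, 32, 66, 112, 170.
2nd diffs: 22, 34, 46, 58.
3rd diffs: 12, 12, 12 (constant).
Newton forward-difference form: u_m = -1 + 10·C(m-1,1) + 22·C(m-1,2) + 12·C(m-1,3).
At m = 12: m-1 = 11, so u_{12} = -1 + 110 + 1210 + 1980 = 3299.

3299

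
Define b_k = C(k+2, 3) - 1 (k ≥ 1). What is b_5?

C(7, 3) = 35, so b_5 = 34.

34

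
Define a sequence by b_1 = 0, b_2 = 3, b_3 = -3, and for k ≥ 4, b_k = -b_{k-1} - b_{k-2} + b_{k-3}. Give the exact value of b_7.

Compute successive terms:
b_4 = 0; b_5 = 6; b_6 = -9; b_7 = 3.

3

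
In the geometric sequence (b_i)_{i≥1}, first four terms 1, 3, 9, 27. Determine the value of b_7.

Common ratio r = 3.
b_i = 1·3^(i-1).
b_7 = 1·3^6 = 729.

729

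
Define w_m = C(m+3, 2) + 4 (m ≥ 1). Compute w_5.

C(8, 2) = 28, so w_5 = 32.

32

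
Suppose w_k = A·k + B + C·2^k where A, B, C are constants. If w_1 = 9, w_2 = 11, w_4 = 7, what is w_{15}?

-32701

Write the equations: A + B + 2C = 9; 2A + B + 4C = 11; 4A + B + 16C = 7.
Subtracting the first from the second: A + 2C = 2.
Subtracting the second from the third: 2A + 12C = -4.
Solving: C = -1, A = 4, then B = 7.
Hence w_{15} = 4·15 + 7 + (-1)·32768 = -32701.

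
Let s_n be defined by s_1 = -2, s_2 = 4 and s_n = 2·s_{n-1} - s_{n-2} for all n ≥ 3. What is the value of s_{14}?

s_3 = 10; s_4 = 16; s_5 = 22; …; s_{11} = 58; s_{12} = 64; s_{13} = 70; s_{14} = 76.
(Characteristic roots are 1 and 1.)

76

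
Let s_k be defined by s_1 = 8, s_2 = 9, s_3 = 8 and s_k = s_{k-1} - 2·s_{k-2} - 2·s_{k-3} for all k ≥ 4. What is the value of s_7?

148

s_4 = -26, s_5 = -60, s_6 = -24, s_7 = 148.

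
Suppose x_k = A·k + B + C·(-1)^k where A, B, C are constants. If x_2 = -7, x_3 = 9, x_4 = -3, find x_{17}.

37

The three given values yield: 2A + B + C = -7; 3A + B - C = 9; 4A + B + C = -3.
Subtracting the first from the second: A - 2C = 16.
Subtracting the second from the third: A + 2C = -12.
Solving: C = -7, A = 2, then B = -4.
So x_k = 2·k + (-4) + (-7)·(-1)^k; at k=17 this is 37.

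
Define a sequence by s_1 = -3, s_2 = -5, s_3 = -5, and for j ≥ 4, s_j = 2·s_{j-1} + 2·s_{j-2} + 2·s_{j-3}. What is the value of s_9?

-5172

Compute successive terms:
s_4 = -26  s_5 = -72  s_6 = -206  s_7 = -608  s_8 = -1772  s_9 = -5172.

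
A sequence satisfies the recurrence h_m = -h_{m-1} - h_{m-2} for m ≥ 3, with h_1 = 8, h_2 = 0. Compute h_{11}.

0

Compute successive terms:
h_3 = -8; h_4 = 8; h_5 = 0; h_6 = -8; h_7 = 8; h_8 = 0; h_9 = -8; h_{10} = 8; h_{11} = 0.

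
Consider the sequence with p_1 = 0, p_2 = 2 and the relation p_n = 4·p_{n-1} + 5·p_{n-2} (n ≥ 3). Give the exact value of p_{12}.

16276042

p_3 = 8;  p_4 = 42;  p_5 = 208;  p_6 = 1042;  p_7 = 5208;  p_8 = 26042;  p_9 = 130208;  p_{10} = 651042;  p_{11} = 3255208;  p_{12} = 16276042.
(Characteristic roots are 5 and -1.)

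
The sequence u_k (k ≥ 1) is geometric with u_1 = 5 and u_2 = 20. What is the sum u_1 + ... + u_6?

6825

Common ratio r = 4.
u_k = 5·4^(k-1).
S = 5·(4^6 - 1)/(4 - 1) = 5·(4096 - 1)/(3) = 6825.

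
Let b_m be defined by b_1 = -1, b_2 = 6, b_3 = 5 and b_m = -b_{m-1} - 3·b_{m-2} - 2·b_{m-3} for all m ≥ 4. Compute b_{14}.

3026

Step forward from the initial values:
b_4 = -21; b_5 = -6; b_6 = 59; …; b_{11} = -254; b_{12} = -1189; b_{13} = 1049; b_{14} = 3026.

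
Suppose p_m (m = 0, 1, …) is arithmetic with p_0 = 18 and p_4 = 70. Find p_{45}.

603

Common difference d = (70 - 18) / (4 - 0) = 13.
p_m = 18 + (m - 0)·13.
p_{45} = 18 + 45·13 = 603.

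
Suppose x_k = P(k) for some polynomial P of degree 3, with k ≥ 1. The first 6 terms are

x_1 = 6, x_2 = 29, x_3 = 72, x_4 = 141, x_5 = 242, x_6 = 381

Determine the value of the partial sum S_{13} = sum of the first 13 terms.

1st diffs: 23, 43, 69, 101, 139.
2nd diffs: 20, 26, 32, 38.
3rd diffs: 6, 6, 6 (constant).
So x_k = k^3 + 4k^2 + 4k - 3.
Continuing: …, 564, 797, 1086, 1437, …, x_{13} = 2922.
Summing k = 1..13 (13 terms) gives 11882.

11882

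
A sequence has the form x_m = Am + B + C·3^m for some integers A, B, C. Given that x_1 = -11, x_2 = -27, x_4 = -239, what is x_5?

At m = 1, 2, 4: A + B + 3C = -11; 2A + B + 9C = -27; 4A + B + 81C = -239.
Subtracting the first from the second: A + 6C = -16.
Subtracting the second from the third: 2A + 72C = -212.
Solving: C = -3, A = 2, then B = -4.
So x_m = 2·m + (-4) + (-3)·3^m; at m=5 this is -723.

-723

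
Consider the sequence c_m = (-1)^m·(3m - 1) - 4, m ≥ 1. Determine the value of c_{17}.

(-1)^17 = -1; 3m - 1 at m=17 is 50; so c_{17} = -54.

-54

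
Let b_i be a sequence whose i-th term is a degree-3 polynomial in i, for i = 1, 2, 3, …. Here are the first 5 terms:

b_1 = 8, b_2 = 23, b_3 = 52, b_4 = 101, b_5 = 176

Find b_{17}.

1st diffs: 15, 29, 49, 75.
2nd diffs: 14, 20, 26.
3rd diffs: 6, 6 (constant).
Newton forward-difference form: b_i = 8 + 15·C(i-1,1) + 14·C(i-1,2) + 6·C(i-1,3).
At i = 17: i-1 = 16, so b_{17} = 8 + 240 + 1680 + 3360 = 5288.

5288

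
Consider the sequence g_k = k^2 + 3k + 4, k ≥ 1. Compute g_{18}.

g_{18} = 1·18^2 + 3·18 + 4 = 382.

382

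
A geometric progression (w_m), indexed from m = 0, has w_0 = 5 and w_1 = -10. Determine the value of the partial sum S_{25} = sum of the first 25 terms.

Common ratio r = -2.
w_m = 5·(-2)^(m-0).
S = 5·((-2)^25 - 1)/(-2 - 1) = 5·(-33554432 - 1)/(-3) = 55924055.

55924055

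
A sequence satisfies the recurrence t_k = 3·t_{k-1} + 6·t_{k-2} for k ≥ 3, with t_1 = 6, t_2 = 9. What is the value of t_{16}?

Applying the relation repeatedly:
t_3 = 63  t_4 = 243  t_5 = 1107  …  t_{13} = 146426211  t_{14} = 640215819  t_{15} = 2799204723  t_{16} = 12238909083.

12238909083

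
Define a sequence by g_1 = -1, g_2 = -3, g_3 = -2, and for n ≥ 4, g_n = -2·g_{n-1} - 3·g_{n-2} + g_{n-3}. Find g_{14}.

-7163

Applying the relation repeatedly:
g_4 = 12, g_5 = -21, g_6 = 4, …, g_{11} = -1166, g_{12} = 1587, g_{13} = 618, g_{14} = -7163.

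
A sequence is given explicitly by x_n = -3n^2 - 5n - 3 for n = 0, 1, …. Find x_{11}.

x_{11} = -3·11^2 - 5·11 - 3 = -421.

-421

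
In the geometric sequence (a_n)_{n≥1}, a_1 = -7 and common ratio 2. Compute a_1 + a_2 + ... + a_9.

a_n = (-7)·2^(n-1).
S = (-7)·(2^9 - 1)/(2 - 1) = (-7)·(512 - 1)/(1) = -3577.

-3577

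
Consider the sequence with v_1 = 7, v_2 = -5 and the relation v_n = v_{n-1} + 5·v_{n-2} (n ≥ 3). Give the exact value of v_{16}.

v_3 = 30  v_4 = 5  v_5 = 155  …  v_{13} = 373855  v_{14} = 1016755  v_{15} = 2886030  v_{16} = 7969805.

7969805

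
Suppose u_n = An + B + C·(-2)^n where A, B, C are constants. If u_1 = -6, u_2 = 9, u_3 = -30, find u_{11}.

-6174

Plug in n = 1, 2, 3: A + B - 2C = -6; 2A + B + 4C = 9; 3A + B - 8C = -30.
Subtracting the first from the second: A + 6C = 15.
Subtracting the second from the third: A - 12C = -39.
Solving: C = 3, A = -3, then B = 3.
Hence u_{11} = -3·11 + 3 + 3·(-2048) = -6174.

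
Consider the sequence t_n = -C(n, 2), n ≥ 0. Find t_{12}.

C(12, 2) = 66, so t_{12} = -66.

-66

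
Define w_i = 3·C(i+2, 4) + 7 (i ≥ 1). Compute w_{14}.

C(16, 4) = 1820, so w_{14} = 5467.

5467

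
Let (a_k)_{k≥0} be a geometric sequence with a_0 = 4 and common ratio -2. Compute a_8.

a_k = 4·(-2)^(k-0).
a_8 = 4·(-2)^8 = 1024.

1024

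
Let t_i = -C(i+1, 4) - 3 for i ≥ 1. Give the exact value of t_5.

C(6, 4) = 15, so t_5 = -18.

-18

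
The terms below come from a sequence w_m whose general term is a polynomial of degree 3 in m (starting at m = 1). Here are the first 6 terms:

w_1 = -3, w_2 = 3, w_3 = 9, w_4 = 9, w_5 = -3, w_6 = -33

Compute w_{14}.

1st diffs: 6, 6, 0, -12, -30.
2nd diffs: 0, -6, -12, -18.
3rd diffs: -6, -6, -6 (constant).
Newton forward-difference form: w_m = -3 + 6·C(m-1,1) + (-6)·C(m-1,3).
At m = 14: m-1 = 13, so w_{14} = -3 + 78 - 1716 = -1641.

-1641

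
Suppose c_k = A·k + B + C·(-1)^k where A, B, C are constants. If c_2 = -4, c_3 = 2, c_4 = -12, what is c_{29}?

Plug in k = 2, 3, 4: 2A + B + C = -4; 3A + B - C = 2; 4A + B + C = -12.
Subtracting the first from the second: A - 2C = 6.
Subtracting the second from the third: A + 2C = -14.
Solving: C = -5, A = -4, then B = 9.
So c_k = -4·k + 9 + (-5)·(-1)^k; at k=29 this is -102.

-102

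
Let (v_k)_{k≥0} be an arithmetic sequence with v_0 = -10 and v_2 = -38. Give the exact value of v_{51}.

-724

Common difference d = (-38 - (-10)) / (2 - 0) = -14.
v_k = -10 + (k - 0)·(-14).
v_{51} = -10 + 51·(-14) = -724.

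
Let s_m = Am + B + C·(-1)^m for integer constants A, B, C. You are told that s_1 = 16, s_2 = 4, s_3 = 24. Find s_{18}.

The three given values yield: A + B - C = 16; 2A + B + C = 4; 3A + B - C = 24.
Subtracting the first from the second: A + 2C = -12.
Subtracting the second from the third: A - 2C = 20.
Solving: C = -8, A = 4, then B = 4.
Therefore s_{18} = 72 + 4 + (-8)·1 = 68.

68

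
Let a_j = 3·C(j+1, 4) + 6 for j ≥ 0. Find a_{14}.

4101

C(15, 4) = 1365, so a_{14} = 4101.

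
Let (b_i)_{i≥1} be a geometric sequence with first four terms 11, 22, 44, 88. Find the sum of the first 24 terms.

Common ratio r = 2.
b_i = 11·2^(i-1).
S = 11·(2^24 - 1)/(2 - 1) = 11·(16777216 - 1)/(1) = 184549365.

184549365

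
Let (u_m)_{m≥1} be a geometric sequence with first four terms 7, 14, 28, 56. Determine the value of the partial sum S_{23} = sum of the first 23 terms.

Common ratio r = 2.
u_m = 7·2^(m-1).
S = 7·(2^23 - 1)/(2 - 1) = 7·(8388608 - 1)/(1) = 58720249.

58720249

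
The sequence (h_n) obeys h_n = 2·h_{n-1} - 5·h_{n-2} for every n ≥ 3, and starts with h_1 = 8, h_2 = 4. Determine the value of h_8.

-324

h_3 = -32  h_4 = -84  h_5 = -8  h_6 = 404  h_7 = 848  h_8 = -324.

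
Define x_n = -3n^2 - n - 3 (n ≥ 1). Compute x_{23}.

x_{23} = -3·23^2 - 1·23 - 3 = -1613.

-1613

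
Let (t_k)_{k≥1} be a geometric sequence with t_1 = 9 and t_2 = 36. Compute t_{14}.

Common ratio r = 4.
t_k = 9·4^(k-1).
t_{14} = 9·4^13 = 603979776.

603979776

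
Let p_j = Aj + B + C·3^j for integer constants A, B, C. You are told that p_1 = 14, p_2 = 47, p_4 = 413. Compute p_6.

At j = 1, 2, 4: A + B + 3C = 14; 2A + B + 9C = 47; 4A + B + 81C = 413.
Subtracting the first from the second: A + 6C = 33.
Subtracting the second from the third: 2A + 72C = 366.
Solving: C = 5, A = 3, then B = -4.
Therefore p_6 = 18 + (-4) + 5·729 = 3659.

3659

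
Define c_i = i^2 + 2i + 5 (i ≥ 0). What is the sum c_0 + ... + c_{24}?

Over i = 0..24: Σi = 300, Σi² = 4900.
Total = (1)·4900 + (2)·300 + (5)·25 = 5625.

5625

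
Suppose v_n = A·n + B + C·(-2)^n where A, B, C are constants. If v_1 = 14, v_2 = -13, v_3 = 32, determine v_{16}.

At n = 1, 2, 3: A + B - 2C = 14; 2A + B + 4C = -13; 3A + B - 8C = 32.
Subtracting the first from the second: A + 6C = -27.
Subtracting the second from the third: A - 12C = 45.
Solving: C = -4, A = -3, then B = 9.
Hence v_{16} = -3·16 + 9 + (-4)·65536 = -262183.

-262183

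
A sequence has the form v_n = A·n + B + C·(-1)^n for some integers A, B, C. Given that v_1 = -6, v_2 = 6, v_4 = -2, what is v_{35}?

-142

Write the equations: A + B - C = -6; 2A + B + C = 6; 4A + B + C = -2.
Subtracting the first from the second: A + 2C = 12.
Subtracting the second from the third: 2A = -8.
Solving: C = 8, A = -4, then B = 6.
So v_n = -4·n + 6 + 8·(-1)^n; at n=35 this is -142.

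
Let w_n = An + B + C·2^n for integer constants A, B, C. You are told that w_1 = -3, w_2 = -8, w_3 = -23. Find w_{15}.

-163763

At n = 1, 2, 3: A + B + 2C = -3; 2A + B + 4C = -8; 3A + B + 8C = -23.
Subtracting the first from the second: A + 2C = -5.
Subtracting the second from the third: A + 4C = -15.
Solving: C = -5, A = 5, then B = 2.
Hence w_{15} = 5·15 + 2 + (-5)·32768 = -163763.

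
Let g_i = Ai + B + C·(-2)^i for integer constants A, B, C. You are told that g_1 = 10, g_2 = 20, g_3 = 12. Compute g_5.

Plug in i = 1, 2, 3: A + B - 2C = 10; 2A + B + 4C = 20; 3A + B - 8C = 12.
Subtracting the first from the second: A + 6C = 10.
Subtracting the second from the third: A - 12C = -8.
Solving: C = 1, A = 4, then B = 8.
Hence g_5 = 4·5 + 8 + 1·(-32) = -4.

-4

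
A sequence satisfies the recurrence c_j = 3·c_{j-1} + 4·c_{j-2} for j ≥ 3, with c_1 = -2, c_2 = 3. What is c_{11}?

209713

c_3 = 1;  c_4 = 15;  c_5 = 49;  c_6 = 207;  c_7 = 817;  c_8 = 3279;  c_9 = 13105;  c_{10} = 52431;  c_{11} = 209713.
(Characteristic roots are 4 and -1.)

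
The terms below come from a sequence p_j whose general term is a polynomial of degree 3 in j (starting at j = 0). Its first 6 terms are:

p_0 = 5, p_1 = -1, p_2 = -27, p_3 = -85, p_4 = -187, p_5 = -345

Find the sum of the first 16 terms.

1st diffs: -6, -26, -58, -102, -158.
2nd diffs: -20, -32, -44, -56.
3rd diffs: -12, -12, -12 (constant).
Newton forward-difference form: p_j = 5 + (-6)·C(j,1) + (-20)·C(j,2) + (-12)·C(j,3).
Continuing: …, -571, -877, -1275, -1777, …, p_{15} = -7645.
Summing j = 0..15 (16 terms) gives -33680.

-33680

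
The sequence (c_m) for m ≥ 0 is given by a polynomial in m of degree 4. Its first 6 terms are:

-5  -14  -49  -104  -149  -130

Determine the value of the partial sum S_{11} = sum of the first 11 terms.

1st diffs: -9, -35, -55, -45, 19.
2nd diffs: -26, -20, 10, 64.
3rd diffs: 6, 30, 54.
4th diffs: 24, 24 (constant).
Newton forward-difference form: c_m = -5 + (-9)·C(m,1) + (-26)·C(m,2) + 6·C(m,3) + 24·C(m,4).
Continuing: …, 31, 436, 1211, 2506, …, c_{10} = 4495.
Summing m = 0..10 (11 terms) gives 8228.

8228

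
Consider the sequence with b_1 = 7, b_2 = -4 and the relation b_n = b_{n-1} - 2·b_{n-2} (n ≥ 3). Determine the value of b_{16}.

1630

Iterate the recurrence:
b_3 = -18, b_4 = -10, b_5 = 26, …, b_{13} = -502, b_{14} = -626, b_{15} = 378, b_{16} = 1630.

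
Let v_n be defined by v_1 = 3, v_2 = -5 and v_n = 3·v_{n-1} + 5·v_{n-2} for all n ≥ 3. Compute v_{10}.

-105725

Iterate the recurrence:
v_3 = 0  v_4 = -25  v_5 = -75  v_6 = -350  v_7 = -1425  v_8 = -6025  v_9 = -25200  v_{10} = -105725.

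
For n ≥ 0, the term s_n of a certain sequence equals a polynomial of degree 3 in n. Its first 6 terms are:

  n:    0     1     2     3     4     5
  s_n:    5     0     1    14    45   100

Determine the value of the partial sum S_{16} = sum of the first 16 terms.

13760

1st diffs: -5, 1, 13, 31, 55.
2nd diffs: 6, 12, 18, 24.
3rd diffs: 6, 6, 6 (constant).
Newton forward-difference form: s_n = 5 + (-5)·C(n,1) + 6·C(n,2) + 6·C(n,3).
Continuing: …, 185, 306, 469, 680, …, s_{15} = 3290.
Summing n = 0..15 (16 terms) gives 13760.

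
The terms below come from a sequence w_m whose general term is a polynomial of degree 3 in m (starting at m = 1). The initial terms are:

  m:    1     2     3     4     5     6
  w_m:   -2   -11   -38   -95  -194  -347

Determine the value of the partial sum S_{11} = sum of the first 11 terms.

1st diffs: -9, -27, -57, -99, -153.
2nd diffs: -18, -30, -42, -54.
3rd diffs: -12, -12, -12 (constant).
Newton forward-difference form: w_m = -2 + (-9)·C(m-1,1) + (-18)·C(m-1,2) + (-12)·C(m-1,3).
Continuing: …, -566, -863, -1250, -1739, …, w_{11} = -2342.
Summing m = 1..11 (11 terms) gives -7447.

-7447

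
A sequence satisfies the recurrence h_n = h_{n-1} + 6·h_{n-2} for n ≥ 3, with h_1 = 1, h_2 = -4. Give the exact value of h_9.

-2266

h_3 = 2  h_4 = -22  h_5 = -10  h_6 = -142  h_7 = -202  h_8 = -1054  h_9 = -2266.
(Characteristic roots are 3 and -2.)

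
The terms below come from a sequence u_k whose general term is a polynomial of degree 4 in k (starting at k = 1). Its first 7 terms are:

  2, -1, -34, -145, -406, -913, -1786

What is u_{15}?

1st diffs: -3, -33, -111, -261, -507, -873.
2nd diffs: -30, -78, -150, -246, -366.
3rd diffs: -48, -72, -96, -120.
4th diffs: -24, -24, -24 (constant).
So u_k = -k^4 + 2k^3 - 2k^2 + 4k - 1.
Evaluating at k = 15 gives u_{15} = -44266.

-44266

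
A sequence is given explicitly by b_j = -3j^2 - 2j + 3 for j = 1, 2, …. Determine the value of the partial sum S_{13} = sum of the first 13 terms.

Over j = 1..13: Σj = 91, Σj² = 819.
Total = (-3)·819 + (-2)·91 + (3)·13 = -2600.

-2600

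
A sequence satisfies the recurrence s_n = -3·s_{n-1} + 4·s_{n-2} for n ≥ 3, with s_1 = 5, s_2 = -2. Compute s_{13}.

Compute successive terms:
s_3 = 26; s_4 = -86; s_5 = 362; …; s_{10} = -366998; s_{11} = 1468010; s_{12} = -5872022; s_{13} = 23488106.
(Characteristic roots are 1 and -4.)

23488106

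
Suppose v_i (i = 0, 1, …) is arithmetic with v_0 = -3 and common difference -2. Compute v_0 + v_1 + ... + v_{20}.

-483

v_i = -3 + (i - 0)·(-2).
v_{20} = -43; S = 21·(-3 + (-43))/2 = -483.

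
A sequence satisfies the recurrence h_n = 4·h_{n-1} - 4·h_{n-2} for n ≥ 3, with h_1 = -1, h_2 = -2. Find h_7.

Iterate the recurrence:
h_3 = -4, h_4 = -8, h_5 = -16, h_6 = -32, h_7 = -64.
(Characteristic roots are 2 and 2.)

-64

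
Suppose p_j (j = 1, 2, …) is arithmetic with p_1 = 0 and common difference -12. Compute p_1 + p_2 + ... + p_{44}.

p_j = 0 + (j - 1)·(-12).
p_{44} = -516; S = 44·(0 + (-516))/2 = -11352.

-11352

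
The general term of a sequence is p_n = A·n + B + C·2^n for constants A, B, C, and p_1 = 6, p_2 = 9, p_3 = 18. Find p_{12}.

12255

Write the equations: A + B + 2C = 6; 2A + B + 4C = 9; 3A + B + 8C = 18.
Subtracting the first from the second: A + 2C = 3.
Subtracting the second from the third: A + 4C = 9.
Solving: C = 3, A = -3, then B = 3.
So p_n = -3·n + 3 + 3·2^n; at n=12 this is 12255.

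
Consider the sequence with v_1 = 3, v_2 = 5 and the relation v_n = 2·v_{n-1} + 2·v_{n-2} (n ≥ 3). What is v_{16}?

7325568

Step forward from the initial values:
v_3 = 16; v_4 = 42; v_5 = 116; …; v_{13} = 359232; v_{14} = 981440; v_{15} = 2681344; v_{16} = 7325568.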